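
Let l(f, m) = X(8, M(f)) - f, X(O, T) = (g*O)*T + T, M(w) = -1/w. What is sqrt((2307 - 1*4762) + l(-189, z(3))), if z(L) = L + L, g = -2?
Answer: I*sqrt(999341)/21 ≈ 47.603*I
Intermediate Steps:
z(L) = 2*L
X(O, T) = T - 2*O*T (X(O, T) = (-2*O)*T + T = -2*O*T + T = T - 2*O*T)
l(f, m) = -f + 15/f (l(f, m) = (-1/f)*(1 - 2*8) - f = (-1/f)*(1 - 16) - f = -1/f*(-15) - f = 15/f - f = -f + 15/f)
sqrt((2307 - 1*4762) + l(-189, z(3))) = sqrt((2307 - 1*4762) + (-1*(-189) + 15/(-189))) = sqrt((2307 - 4762) + (189 + 15*(-1/189))) = sqrt(-2455 + (189 - 5/63)) = sqrt(-2455 + 11902/63) = sqrt(-142763/63) = I*sqrt(999341)/21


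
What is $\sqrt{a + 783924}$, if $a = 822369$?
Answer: $3 \sqrt{178477} \approx 1267.4$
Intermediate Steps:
$\sqrt{a + 783924} = \sqrt{822369 + 783924} = \sqrt{1606293} = 3 \sqrt{178477}$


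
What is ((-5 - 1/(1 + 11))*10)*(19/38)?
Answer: -305/12 ≈ -25.417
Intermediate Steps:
((-5 - 1/(1 + 11))*10)*(19/38) = ((-5 - 1/12)*10)*(19*(1/38)) = ((-5 - 1*1/12)*10)*(½) = ((-5 - 1/12)*10)*(½) = -61/12*10*(½) = -305/6*½ = -305/12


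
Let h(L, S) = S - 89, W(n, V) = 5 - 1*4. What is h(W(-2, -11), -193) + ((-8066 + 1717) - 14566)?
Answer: -21197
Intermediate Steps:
W(n, V) = 1 (W(n, V) = 5 - 4 = 1)
h(L, S) = -89 + S
h(W(-2, -11), -193) + ((-8066 + 1717) - 14566) = (-89 - 193) + ((-8066 + 1717) - 14566) = -282 + (-6349 - 14566) = -282 - 20915 = -21197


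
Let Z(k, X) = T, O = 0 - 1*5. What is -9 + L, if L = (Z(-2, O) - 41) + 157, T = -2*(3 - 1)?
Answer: 103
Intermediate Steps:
T = -4 (T = -2*2 = -4)
O = -5 (O = 0 - 5 = -5)
Z(k, X) = -4
L = 112 (L = (-4 - 41) + 157 = -45 + 157 = 112)
-9 + L = -9 + 112 = 103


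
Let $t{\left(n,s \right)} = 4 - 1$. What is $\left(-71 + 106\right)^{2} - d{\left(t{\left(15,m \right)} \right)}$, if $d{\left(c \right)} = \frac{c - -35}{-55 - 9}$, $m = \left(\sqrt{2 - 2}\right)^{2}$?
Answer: $\frac{39219}{32} \approx 1225.6$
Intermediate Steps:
$m = 0$ ($m = \left(\sqrt{0}\right)^{2} = 0^{2} = 0$)
$t{\left(n,s \right)} = 3$
$d{\left(c \right)} = - \frac{35}{64} - \frac{c}{64}$ ($d{\left(c \right)} = \frac{c + 35}{-64} = \left(35 + c\right) \left(- \frac{1}{64}\right) = - \frac{35}{64} - \frac{c}{64}$)
$\left(-71 + 106\right)^{2} - d{\left(t{\left(15,m \right)} \right)} = \left(-71 + 106\right)^{2} - \left(- \frac{35}{64} - \frac{3}{64}\right) = 35^{2} - \left(- \frac{35}{64} - \frac{3}{64}\right) = 1225 - - \frac{19}{32} = 1225 + \frac{19}{32} = \frac{39219}{32}$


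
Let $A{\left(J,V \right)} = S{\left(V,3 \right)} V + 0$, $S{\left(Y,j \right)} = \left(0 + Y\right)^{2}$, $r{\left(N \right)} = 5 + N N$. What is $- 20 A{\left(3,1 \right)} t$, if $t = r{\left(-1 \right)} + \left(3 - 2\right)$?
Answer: $-140$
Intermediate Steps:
$r{\left(N \right)} = 5 + N^{2}$
$S{\left(Y,j \right)} = Y^{2}$
$A{\left(J,V \right)} = V^{3}$ ($A{\left(J,V \right)} = V^{2} V + 0 = V^{3} + 0 = V^{3}$)
$t = 7$ ($t = \left(5 + \left(-1\right)^{2}\right) + \left(3 - 2\right) = \left(5 + 1\right) + 1 = 6 + 1 = 7$)
$- 20 A{\left(3,1 \right)} t = - 20 \cdot 1^{3} \cdot 7 = \left(-20\right) 1 \cdot 7 = \left(-20\right) 7 = -140$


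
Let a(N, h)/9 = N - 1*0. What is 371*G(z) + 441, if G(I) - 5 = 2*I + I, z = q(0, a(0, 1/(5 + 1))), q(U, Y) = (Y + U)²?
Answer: 2296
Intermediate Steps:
a(N, h) = 9*N (a(N, h) = 9*(N - 1*0) = 9*(N + 0) = 9*N)
q(U, Y) = (U + Y)²
z = 0 (z = (0 + 9*0)² = (0 + 0)² = 0² = 0)
G(I) = 5 + 3*I (G(I) = 5 + (2*I + I) = 5 + 3*I)
371*G(z) + 441 = 371*(5 + 3*0) + 441 = 371*(5 + 0) + 441 = 371*5 + 441 = 1855 + 441 = 2296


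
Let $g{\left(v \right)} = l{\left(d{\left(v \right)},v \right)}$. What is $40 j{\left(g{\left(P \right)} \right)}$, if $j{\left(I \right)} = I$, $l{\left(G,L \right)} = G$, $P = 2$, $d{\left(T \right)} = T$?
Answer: $80$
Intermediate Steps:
$g{\left(v \right)} = v$
$40 j{\left(g{\left(P \right)} \right)} = 40 \cdot 2 = 80$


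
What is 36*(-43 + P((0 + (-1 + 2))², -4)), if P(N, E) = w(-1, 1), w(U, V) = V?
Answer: -1512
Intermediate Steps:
P(N, E) = 1
36*(-43 + P((0 + (-1 + 2))², -4)) = 36*(-43 + 1) = 36*(-42) = -1512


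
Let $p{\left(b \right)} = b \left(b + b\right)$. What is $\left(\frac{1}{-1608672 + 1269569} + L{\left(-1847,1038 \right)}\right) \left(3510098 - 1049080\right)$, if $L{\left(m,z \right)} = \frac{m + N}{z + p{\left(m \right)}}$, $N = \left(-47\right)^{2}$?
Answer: $\frac{71327333998935}{578497510292} \approx 123.3$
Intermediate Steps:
$p{\left(b \right)} = 2 b^{2}$ ($p{\left(b \right)} = b 2 b = 2 b^{2}$)
$N = 2209$
$L{\left(m,z \right)} = \frac{2209 + m}{z + 2 m^{2}}$ ($L{\left(m,z \right)} = \frac{m + 2209}{z + 2 m^{2}} = \frac{2209 + m}{z + 2 m^{2}}$)
$\left(\frac{1}{-1608672 + 1269569} + L{\left(-1847,1038 \right)}\right) \left(3510098 - 1049080\right) = \left(\frac{1}{-1608672 + 1269569} + \frac{2209 - 1847}{1038 + 2 \left(-1847\right)^{2}}\right) \left(3510098 - 1049080\right) = \left(\frac{1}{-339103} + \frac{1}{1038 + 2 \cdot 3411409} \cdot 362\right) 2461018 = \left(- \frac{1}{339103} + \frac{1}{1038 + 6822818} \cdot 362\right) 2461018 = \left(- \frac{1}{339103} + \frac{1}{6823856} \cdot 362\right) 2461018 = \left(- \frac{1}{339103} + \frac{181}{3411928}\right) 2461018 = \frac{57965715}{1156995020584} \cdot 2461018 = \frac{71327333998935}{578497510292}$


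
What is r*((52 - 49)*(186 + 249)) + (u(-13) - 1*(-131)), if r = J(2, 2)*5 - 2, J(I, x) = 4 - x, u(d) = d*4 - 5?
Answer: 10514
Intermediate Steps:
u(d) = -5 + 4*d (u(d) = 4*d - 5 = -5 + 4*d)
r = 8 (r = (4 - 1*2)*5 - 2 = (4 - 2)*5 - 2 = 2*5 - 2 = 10 - 2 = 8)
r*((52 - 49)*(186 + 249)) + (u(-13) - 1*(-131)) = 8*((52 - 49)*(186 + 249)) + ((-5 + 4*(-13)) - 1*(-131)) = 8*(3*435) + ((-5 - 52) + 131) = 8*1305 + (-57 + 131) = 10440 + 74 = 10514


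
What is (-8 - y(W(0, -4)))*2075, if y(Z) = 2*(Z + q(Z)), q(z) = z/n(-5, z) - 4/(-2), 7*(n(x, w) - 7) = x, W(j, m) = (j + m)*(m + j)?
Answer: -1120500/11 ≈ -1.0186e+5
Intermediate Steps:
W(j, m) = (j + m)**2 (W(j, m) = (j + m)*(j + m) = (j + m)**2)
n(x, w) = 7 + x/7
q(z) = 2 + 7*z/44 (q(z) = z/(7 + (1/7)*(-5)) - 4/(-2) = z/(7 - 5/7) - 4*(-1/2) = z/(44/7) + 2 = z*(7/44) + 2 = 7*z/44 + 2 = 2 + 7*z/44)
y(Z) = 4 + 51*Z/22 (y(Z) = 2*(Z + (2 + 7*Z/44)) = 2*(2 + 51*Z/44) = 4 + 51*Z/22)
(-8 - y(W(0, -4)))*2075 = (-8 - (4 + 51*(0 - 4)**2/22))*2075 = (-8 - (4 + (51/22)*(-4)**2))*2075 = (-8 - (4 + (51/22)*16))*2075 = (-8 - (4 + 408/11))*2075 = (-8 - 1*452/11)*2075 = (-8 - 452/11)*2075 = -540/11*2075 = -1120500/11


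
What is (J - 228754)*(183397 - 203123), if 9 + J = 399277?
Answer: -3363559164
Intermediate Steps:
J = 399268 (J = -9 + 399277 = 399268)
(J - 228754)*(183397 - 203123) = (399268 - 228754)*(183397 - 203123) = 170514*(-19726) = -3363559164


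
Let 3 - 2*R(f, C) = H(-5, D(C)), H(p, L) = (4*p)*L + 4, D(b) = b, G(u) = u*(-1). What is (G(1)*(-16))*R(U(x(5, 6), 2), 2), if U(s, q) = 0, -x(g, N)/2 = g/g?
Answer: 312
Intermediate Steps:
G(u) = -u
H(p, L) = 4 + 4*L*p (H(p, L) = 4*L*p + 4 = 4 + 4*L*p)
x(g, N) = -2 (x(g, N) = -2*g/g = -2*1 = -2)
R(f, C) = -1/2 + 10*C (R(f, C) = 3/2 - (4 + 4*C*(-5))/2 = 3/2 - (4 - 20*C)/2 = 3/2 + (-2 + 10*C) = -1/2 + 10*C)
(G(1)*(-16))*R(U(x(5, 6), 2), 2) = (-1*1*(-16))*(-1/2 + 10*2) = (-1*(-16))*(-1/2 + 20) = 16*(39/2) = 312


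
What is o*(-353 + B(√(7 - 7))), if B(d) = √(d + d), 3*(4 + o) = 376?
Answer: -128492/3 ≈ -42831.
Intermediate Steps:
o = 364/3 (o = -4 + (⅓)*376 = -4 + 376/3 = 364/3 ≈ 121.33)
B(d) = √2*√d (B(d) = √(2*d) = √2*√d)
o*(-353 + B(√(7 - 7))) = 364*(-353 + √2*√(√(7 - 7)))/3 = 364*(-353 + √2*√(√0))/3 = 364*(-353 + √2*√0)/3 = 364*(-353 + √2*0)/3 = 364*(-353 + 0)/3 = (364/3)*(-353) = -128492/3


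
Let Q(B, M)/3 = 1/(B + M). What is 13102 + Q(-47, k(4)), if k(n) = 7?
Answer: 524077/40 ≈ 13102.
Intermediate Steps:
Q(B, M) = 3/(B + M)
13102 + Q(-47, k(4)) = 13102 + 3/(-47 + 7) = 13102 + 3/(-40) = 13102 + 3*(-1/40) = 13102 - 3/40 = 524077/40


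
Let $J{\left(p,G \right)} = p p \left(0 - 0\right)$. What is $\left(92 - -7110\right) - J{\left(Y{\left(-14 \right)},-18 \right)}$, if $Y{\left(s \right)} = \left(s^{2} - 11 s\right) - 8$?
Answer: $7202$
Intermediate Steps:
$Y{\left(s \right)} = -8 + s^{2} - 11 s$
$J{\left(p,G \right)} = 0$ ($J{\left(p,G \right)} = p^{2} \left(0 + 0\right) = p^{2} \cdot 0 = 0$)
$\left(92 - -7110\right) - J{\left(Y{\left(-14 \right)},-18 \right)} = \left(92 - -7110\right) - 0 = \left(92 + 7110\right) + 0 = 7202 + 0 = 7202$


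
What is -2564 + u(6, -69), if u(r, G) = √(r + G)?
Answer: -2564 + 3*I*√7 ≈ -2564.0 + 7.9373*I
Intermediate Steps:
u(r, G) = √(G + r)
-2564 + u(6, -69) = -2564 + √(-69 + 6) = -2564 + √(-63) = -2564 + 3*I*√7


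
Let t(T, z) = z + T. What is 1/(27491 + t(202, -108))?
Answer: 1/27585 ≈ 3.6252e-5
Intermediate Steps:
t(T, z) = T + z
1/(27491 + t(202, -108)) = 1/(27491 + (202 - 108)) = 1/(27491 + 94) = 1/27585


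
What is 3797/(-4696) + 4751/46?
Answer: 11068017/108008 ≈ 102.47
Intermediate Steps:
3797/(-4696) + 4751/46 = 3797*(-1/4696) + 4751*(1/46) = -3797/4696 + 4751/46 = 11068017/108008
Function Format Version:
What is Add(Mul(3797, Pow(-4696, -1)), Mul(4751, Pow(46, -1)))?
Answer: Rational(11068017, 108008) ≈ 102.47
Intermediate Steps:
Add(Mul(3797, Pow(-4696, -1)), Mul(4751, Pow(46, -1))) = Add(Mul(3797, Rational(-1, 4696)), Mul(4751, Rational(1, 46))) = Add(Rational(-3797, 4696), Rational(4751, 46)) = Rational(11068017, 108008)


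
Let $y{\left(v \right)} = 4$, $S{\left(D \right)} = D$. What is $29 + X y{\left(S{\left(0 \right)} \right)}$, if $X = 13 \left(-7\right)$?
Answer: $-335$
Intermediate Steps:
$X = -91$
$29 + X y{\left(S{\left(0 \right)} \right)} = 29 - 364 = -335$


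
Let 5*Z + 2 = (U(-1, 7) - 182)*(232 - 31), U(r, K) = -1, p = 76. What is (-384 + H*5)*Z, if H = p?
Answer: 29428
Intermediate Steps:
H = 76
Z = -7357 (Z = -⅖ + ((-1 - 182)*(232 - 31))/5 = -⅖ + (-183*201)/5 = -⅖ + (⅕)*(-36783) = -⅖ - 36783/5 = -7357)
(-384 + H*5)*Z = (-384 + 76*5)*(-7357) = (-384 + 380)*(-7357) = -4*(-7357) = 29428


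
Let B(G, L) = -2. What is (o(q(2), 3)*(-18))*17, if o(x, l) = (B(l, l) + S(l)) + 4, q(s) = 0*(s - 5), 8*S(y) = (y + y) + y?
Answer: -3825/4 ≈ -956.25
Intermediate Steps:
S(y) = 3*y/8 (S(y) = ((y + y) + y)/8 = (2*y + y)/8 = (3*y)/8 = 3*y/8)
q(s) = 0 (q(s) = 0*(-5 + s) = 0)
o(x, l) = 2 + 3*l/8 (o(x, l) = (-2 + 3*l/8) + 4 = 2 + 3*l/8)
(o(q(2), 3)*(-18))*17 = ((2 + (3/8)*3)*(-18))*17 = ((2 + 9/8)*(-18))*17 = ((25/8)*(-18))*17 = -225/4*17 = -3825/4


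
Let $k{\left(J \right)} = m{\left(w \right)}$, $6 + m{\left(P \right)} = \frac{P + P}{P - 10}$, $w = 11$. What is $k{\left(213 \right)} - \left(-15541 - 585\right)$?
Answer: $16142$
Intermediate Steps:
$m{\left(P \right)} = -6 + \frac{2 P}{-10 + P}$ ($m{\left(P \right)} = -6 + \frac{P + P}{P - 10} = -6 + \frac{2 P}{-10 + P}$)
$k{\left(J \right)} = 16$ ($k{\left(J \right)} = \frac{4 \left(15 - 11\right)}{-10 + 11} = \frac{4 \left(15 - 11\right)}{1} = 4 \cdot 1 \cdot 4 = 16$)
$k{\left(213 \right)} - \left(-15541 - 585\right) = 16 - \left(-15541 - 585\right) = 16 - -16126 = 16 + 16126 = 16142$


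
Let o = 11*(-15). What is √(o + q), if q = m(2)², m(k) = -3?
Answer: 2*I*√39 ≈ 12.49*I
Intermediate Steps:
o = -165
q = 9 (q = (-3)² = 9)
√(o + q) = √(-165 + 9) = √(-156) = 2*I*√39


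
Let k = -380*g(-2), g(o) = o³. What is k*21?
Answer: 63840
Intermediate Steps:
k = 3040 (k = -380*(-2)³ = -380*(-8) = 3040)
k*21 = 3040*21 = 63840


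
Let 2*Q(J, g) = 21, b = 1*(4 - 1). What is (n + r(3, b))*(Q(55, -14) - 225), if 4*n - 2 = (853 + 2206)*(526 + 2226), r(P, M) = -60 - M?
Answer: -1805686311/4 ≈ -4.5142e+8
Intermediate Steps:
b = 3 (b = 1*3 = 3)
Q(J, g) = 21/2 (Q(J, g) = (1/2)*21 = 21/2)
n = 4209185/2 (n = 1/2 + ((853 + 2206)*(526 + 2226))/4 = 1/2 + (3059*2752)/4 = 1/2 + (1/4)*8418368 = 1/2 + 2104592 = 4209185/2 ≈ 2.1046e+6)
(n + r(3, b))*(Q(55, -14) - 225) = (4209185/2 + (-60 - 1*3))*(21/2 - 225) = (4209185/2 + (-60 - 3))*(-429/2) = (4209185/2 - 63)*(-429/2) = (4209059/2)*(-429/2) = -1805686311/4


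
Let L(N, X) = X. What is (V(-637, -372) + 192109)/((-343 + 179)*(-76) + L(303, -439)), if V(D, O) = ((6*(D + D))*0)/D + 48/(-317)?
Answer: 12179701/762385 ≈ 15.976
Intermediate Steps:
V(D, O) = -48/317 (V(D, O) = ((6*(2*D))*0)/D + 48*(-1/317) = ((12*D)*0)/D - 48/317 = 0/D - 48/317 = 0 - 48/317 = -48/317)
(V(-637, -372) + 192109)/((-343 + 179)*(-76) + L(303, -439)) = (-48/317 + 192109)/((-343 + 179)*(-76) - 439) = 60898505/(317*(-164*(-76) - 439)) = 60898505/(317*(12464 - 439)) = (60898505/317)/12025 = (60898505/317)*(1/12025) = 12179701/762385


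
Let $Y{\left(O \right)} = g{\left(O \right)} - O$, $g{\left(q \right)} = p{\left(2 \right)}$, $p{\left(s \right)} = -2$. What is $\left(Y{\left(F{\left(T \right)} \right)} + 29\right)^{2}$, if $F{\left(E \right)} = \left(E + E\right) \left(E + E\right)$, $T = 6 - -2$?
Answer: $52441$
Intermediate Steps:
$g{\left(q \right)} = -2$
$T = 8$ ($T = 6 + 2 = 8$)
$F{\left(E \right)} = 4 E^{2}$ ($F{\left(E \right)} = 2 E 2 E = 4 E^{2}$)
$Y{\left(O \right)} = -2 - O$
$\left(Y{\left(F{\left(T \right)} \right)} + 29\right)^{2} = \left(\left(-2 - 4 \cdot 8^{2}\right) + 29\right)^{2} = \left(\left(-2 - 4 \cdot 64\right) + 29\right)^{2} = \left(\left(-2 - 256\right) + 29\right)^{2} = \left(-258 + 29\right)^{2} = \left(-229\right)^{2} = 52441$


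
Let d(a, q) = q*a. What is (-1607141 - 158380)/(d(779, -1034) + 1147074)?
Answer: -1765521/341588 ≈ -5.1686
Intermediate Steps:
d(a, q) = a*q
(-1607141 - 158380)/(d(779, -1034) + 1147074) = (-1607141 - 158380)/(779*(-1034) + 1147074) = -1765521/(-805486 + 1147074) = -1765521/341588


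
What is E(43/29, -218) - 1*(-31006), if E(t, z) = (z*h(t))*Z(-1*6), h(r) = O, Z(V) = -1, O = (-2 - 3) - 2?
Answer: 29480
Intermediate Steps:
O = -7 (O = -5 - 2 = -7)
h(r) = -7
E(t, z) = 7*z (E(t, z) = (z*(-7))*(-1) = -7*z*(-1) = 7*z)
E(43/29, -218) - 1*(-31006) = 7*(-218) - 1*(-31006) = -1526 + 31006 = 29480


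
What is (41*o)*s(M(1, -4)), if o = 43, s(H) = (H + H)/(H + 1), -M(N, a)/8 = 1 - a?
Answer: 141040/39 ≈ 3616.4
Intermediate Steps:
M(N, a) = -8 + 8*a (M(N, a) = -8*(1 - a) = -8 + 8*a)
s(H) = 2*H/(1 + H) (s(H) = (2*H)/(1 + H) = 2*H/(1 + H))
(41*o)*s(M(1, -4)) = (41*43)*(2*(-8 + 8*(-4))/(1 + (-8 + 8*(-4)))) = 1763*(2*(-8 - 32)/(1 + (-8 - 32))) = 1763*(2*(-40)/(1 - 40)) = 1763*(2*(-40)/(-39)) = 1763*(2*(-40)*(-1/39)) = 1763*(80/39) = 141040/39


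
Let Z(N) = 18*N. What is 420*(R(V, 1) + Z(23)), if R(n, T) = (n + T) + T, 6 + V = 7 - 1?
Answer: 174720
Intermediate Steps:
V = 0 (V = -6 + (7 - 1) = -6 + 6 = 0)
R(n, T) = n + 2*T (R(n, T) = (T + n) + T = n + 2*T)
420*(R(V, 1) + Z(23)) = 420*((0 + 2*1) + 18*23) = 420*((0 + 2) + 414) = 420*(2 + 414) = 420*416 = 174720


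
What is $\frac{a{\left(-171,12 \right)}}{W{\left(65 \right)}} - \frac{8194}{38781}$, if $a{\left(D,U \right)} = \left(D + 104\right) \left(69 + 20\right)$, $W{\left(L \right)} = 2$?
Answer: $- \frac{231267491}{77562} \approx -2981.7$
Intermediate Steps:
$a{\left(D,U \right)} = 9256 + 89 D$ ($a{\left(D,U \right)} = \left(104 + D\right) 89 = 9256 + 89 D$)
$\frac{a{\left(-171,12 \right)}}{W{\left(65 \right)}} - \frac{8194}{38781} = \frac{9256 + 89 \left(-171\right)}{2} - \frac{8194}{38781} = \left(9256 - 15219\right) \frac{1}{2} - \frac{8194}{38781} = \left(-5963\right) \frac{1}{2} - \frac{8194}{38781} = - \frac{5963}{2} - \frac{8194}{38781} = - \frac{231267491}{77562}$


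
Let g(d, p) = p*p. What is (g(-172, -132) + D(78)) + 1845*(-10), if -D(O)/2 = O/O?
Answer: -1028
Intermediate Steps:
g(d, p) = p²
D(O) = -2 (D(O) = -2*O/O = -2*1 = -2)
(g(-172, -132) + D(78)) + 1845*(-10) = ((-132)² - 2) + 1845*(-10) = (17424 - 2) - 18450 = 17422 - 18450 = -1028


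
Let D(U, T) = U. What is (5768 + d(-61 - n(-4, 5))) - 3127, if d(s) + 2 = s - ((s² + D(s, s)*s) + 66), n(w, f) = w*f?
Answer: -830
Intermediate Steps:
n(w, f) = f*w
d(s) = -68 + s - 2*s² (d(s) = -2 + (s - ((s² + s*s) + 66)) = -2 + (s - ((s² + s²) + 66)) = -2 + (s - (2*s² + 66)) = -2 + (s - (66 + 2*s²)) = -2 + (s + (-66 - 2*s²)) = -2 + (-66 + s - 2*s²) = -68 + s - 2*s²)
(5768 + d(-61 - n(-4, 5))) - 3127 = (5768 + (-68 + (-61 - 5*(-4)) - 2*(-61 - 5*(-4))²)) - 3127 = (5768 + (-68 + (-61 - 1*(-20)) - 2*(-61 - 1*(-20))²)) - 3127 = (5768 + (-68 + (-61 + 20) - 2*(-61 + 20)²)) - 3127 = (5768 + (-68 - 41 - 2*(-41)²)) - 3127 = (5768 + (-68 - 41 - 2*1681)) - 3127 = (5768 + (-68 - 41 - 3362)) - 3127 = (5768 - 3471) - 3127 = 2297 - 3127 = -830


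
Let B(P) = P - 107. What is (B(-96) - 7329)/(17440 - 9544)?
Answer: -269/282 ≈ -0.95390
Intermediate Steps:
B(P) = -107 + P
(B(-96) - 7329)/(17440 - 9544) = ((-107 - 96) - 7329)/(17440 - 9544) = (-203 - 7329)/7896 = -7532*1/7896 = -269/282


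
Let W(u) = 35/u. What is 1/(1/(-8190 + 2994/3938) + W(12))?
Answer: 21499484/62704203 ≈ 0.34287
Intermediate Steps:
1/(1/(-8190 + 2994/3938) + W(12)) = 1/(1/(-8190 + 2994/3938) + 35/12) = 1/(1/(-8190 + 2994*(1/3938)) + 35*(1/12)) = 1/(1/(-8190 + 1497/1969) + 35/12) = 1/(1/(-16124613/1969) + 35/12) = 1/(-1969/16124613 + 35/12) = 1/(62704203/21499484) = 21499484/62704203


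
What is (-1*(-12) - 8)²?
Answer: 16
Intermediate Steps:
(-1*(-12) - 8)² = (12 - 8)² = 4² = 16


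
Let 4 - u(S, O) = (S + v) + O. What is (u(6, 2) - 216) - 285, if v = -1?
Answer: -504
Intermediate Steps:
u(S, O) = 5 - O - S (u(S, O) = 4 - ((S - 1) + O) = 4 - ((-1 + S) + O) = 4 - (-1 + O + S) = 4 + (1 - O - S) = 5 - O - S)
(u(6, 2) - 216) - 285 = ((5 - 1*2 - 1*6) - 216) - 285 = ((5 - 2 - 6) - 216) - 285 = (-3 - 216) - 285 = -219 - 285 = -504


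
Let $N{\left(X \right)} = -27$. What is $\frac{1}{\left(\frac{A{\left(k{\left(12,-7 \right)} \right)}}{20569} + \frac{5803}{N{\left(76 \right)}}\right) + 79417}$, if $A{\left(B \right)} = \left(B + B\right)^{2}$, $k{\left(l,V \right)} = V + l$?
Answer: $\frac{555363}{43985904164} \approx 1.2626 \cdot 10^{-5}$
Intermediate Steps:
$A{\left(B \right)} = 4 B^{2}$ ($A{\left(B \right)} = \left(2 B\right)^{2} = 4 B^{2}$)
$\frac{1}{\left(\frac{A{\left(k{\left(12,-7 \right)} \right)}}{20569} + \frac{5803}{N{\left(76 \right)}}\right) + 79417} = \frac{1}{\left(\frac{4 \left(-7 + 12\right)^{2}}{20569} + \frac{5803}{-27}\right) + 79417} = \frac{1}{\left(4 \cdot 5^{2} \cdot \frac{1}{20569} + 5803 \left(- \frac{1}{27}\right)\right) + 79417} = \frac{1}{\left(4 \cdot 25 \cdot \frac{1}{20569} - \frac{5803}{27}\right) + 79417} = \frac{1}{\left(100 \cdot \frac{1}{20569} - \frac{5803}{27}\right) + 79417} = \frac{1}{\left(\frac{100}{20569} - \frac{5803}{27}\right) + 79417} = \frac{1}{- \frac{119359207}{555363} + 79417} = \frac{1}{\frac{43985904164}{555363}} = \frac{555363}{43985904164}$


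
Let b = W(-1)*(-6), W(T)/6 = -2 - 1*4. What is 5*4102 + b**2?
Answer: 67166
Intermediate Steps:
W(T) = -36 (W(T) = 6*(-2 - 1*4) = 6*(-2 - 4) = 6*(-6) = -36)
b = 216 (b = -36*(-6) = 216)
5*4102 + b**2 = 5*4102 + 216**2 = 20510 + 46656 = 67166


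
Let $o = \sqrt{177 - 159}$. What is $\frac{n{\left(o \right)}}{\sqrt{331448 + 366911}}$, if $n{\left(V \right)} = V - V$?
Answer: $0$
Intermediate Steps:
$o = 3 \sqrt{2}$ ($o = \sqrt{18} = 3 \sqrt{2} \approx 4.2426$)
$n{\left(V \right)} = 0$
$\frac{n{\left(o \right)}}{\sqrt{331448 + 366911}} = \frac{0}{\sqrt{331448 + 366911}} = \frac{0}{\sqrt{698359}} = 0 \frac{\sqrt{698359}}{698359} = 0$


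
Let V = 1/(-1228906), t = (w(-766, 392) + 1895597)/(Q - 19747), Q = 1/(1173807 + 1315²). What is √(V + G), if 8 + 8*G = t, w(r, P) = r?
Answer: I*√7165685650062317892447797932751130/23482825945844706 ≈ 3.6048*I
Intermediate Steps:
Q = 1/2903032 (Q = 1/(1173807 + 1729225) = 1/2903032 ≈ 3.4447e-7)
t = -5500755027592/57326172903 (t = (-766 + 1895597)/(1/2903032 - 19747) = 1894831/(-57326172903/2903032) = 1894831*(-2903032/57326172903) = -5500755027592/57326172903 ≈ -95.955)
G = -744920551352/57326172903 (G = -1 + (⅛)*(-5500755027592/57326172903) = -1 - 687594378449/57326172903 = -744920551352/57326172903 ≈ -12.994)
V = -1/1228906 ≈ -8.1373e-7
√(V + G) = √(-1/1228906 - 744920551352/57326172903) = √(-915437392405953815/70448477837534118) = I*√7165685650062317892447797932751130/23482825945844706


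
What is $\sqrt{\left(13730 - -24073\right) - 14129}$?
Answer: $\sqrt{23674} \approx 153.86$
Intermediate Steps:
$\sqrt{\left(13730 - -24073\right) - 14129} = \sqrt{\left(13730 + 24073\right) - 14129} = \sqrt{37803 - 14129} = \sqrt{23674}$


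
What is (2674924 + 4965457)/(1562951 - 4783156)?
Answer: -107611/45355 ≈ -2.3726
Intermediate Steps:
(2674924 + 4965457)/(1562951 - 4783156) = 7640381/(-3220205) = 7640381*(-1/3220205) = -107611/45355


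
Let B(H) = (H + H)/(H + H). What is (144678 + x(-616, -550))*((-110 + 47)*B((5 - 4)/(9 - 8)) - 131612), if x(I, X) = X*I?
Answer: -63661965650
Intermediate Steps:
x(I, X) = I*X
B(H) = 1 (B(H) = (2*H)/((2*H)) = (2*H)*(1/(2*H)) = 1)
(144678 + x(-616, -550))*((-110 + 47)*B((5 - 4)/(9 - 8)) - 131612) = (144678 - 616*(-550))*((-110 + 47)*1 - 131612) = (144678 + 338800)*(-63*1 - 131612) = 483478*(-63 - 131612) = 483478*(-131675) = -63661965650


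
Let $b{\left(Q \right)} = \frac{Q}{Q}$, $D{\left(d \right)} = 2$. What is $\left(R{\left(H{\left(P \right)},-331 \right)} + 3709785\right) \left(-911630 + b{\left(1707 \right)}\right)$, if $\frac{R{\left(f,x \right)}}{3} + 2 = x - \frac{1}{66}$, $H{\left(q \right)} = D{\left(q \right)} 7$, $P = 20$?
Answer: $- \frac{74382810281039}{22} \approx -3.381 \cdot 10^{12}$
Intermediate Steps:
$b{\left(Q \right)} = 1$
$H{\left(q \right)} = 14$ ($H{\left(q \right)} = 2 \cdot 7 = 14$)
$R{\left(f,x \right)} = - \frac{133}{22} + 3 x$ ($R{\left(f,x \right)} = -6 + 3 \left(x - \frac{1}{66}\right) = -6 + 3 \left(- \frac{1}{66} + x\right) = -6 + \left(- \frac{1}{22} + 3 x\right) = - \frac{133}{22} + 3 x$)
$\left(R{\left(H{\left(P \right)},-331 \right)} + 3709785\right) \left(-911630 + b{\left(1707 \right)}\right) = \left(\left(- \frac{133}{22} + 3 \left(-331\right)\right) + 3709785\right) \left(-911630 + 1\right) = \left(\left(- \frac{133}{22} - 993\right) + 3709785\right) \left(-911629\right) = \left(- \frac{21979}{22} + 3709785\right) \left(-911629\right) = \frac{81593291}{22} \left(-911629\right) = - \frac{74382810281039}{22}$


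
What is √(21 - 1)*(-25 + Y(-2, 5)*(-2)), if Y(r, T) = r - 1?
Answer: -38*√5 ≈ -84.971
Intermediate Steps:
Y(r, T) = -1 + r
√(21 - 1)*(-25 + Y(-2, 5)*(-2)) = √(21 - 1)*(-25 + (-1 - 2)*(-2)) = √20*(-25 - 3*(-2)) = (2*√5)*(-25 + 6) = (2*√5)*(-19) = -38*√5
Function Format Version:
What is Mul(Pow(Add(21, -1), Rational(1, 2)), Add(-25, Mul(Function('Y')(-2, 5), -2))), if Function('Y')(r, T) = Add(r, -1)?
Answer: Mul(-38, Pow(5, Rational(1, 2))) ≈ -84.971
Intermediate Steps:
Function('Y')(r, T) = Add(-1, r)
Mul(Pow(Add(21, -1), Rational(1, 2)), Add(-25, Mul(Function('Y')(-2, 5), -2))) = Mul(Pow(Add(21, -1), Rational(1, 2)), Add(-25, Mul(Add(-1, -2), -2))) = Mul(Pow(20, Rational(1, 2)), Add(-25, Mul(-3, -2))) = Mul(Mul(2, Pow(5, Rational(1, 2))), Add(-25, 6)) = Mul(Mul(2, Pow(5, Rational(1, 2))), -19) = Mul(-38, Pow(5, Rational(1, 2)))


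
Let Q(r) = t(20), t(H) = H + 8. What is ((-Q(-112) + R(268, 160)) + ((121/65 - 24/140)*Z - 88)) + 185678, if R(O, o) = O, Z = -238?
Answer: 12052804/65 ≈ 1.8543e+5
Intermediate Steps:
t(H) = 8 + H
Q(r) = 28 (Q(r) = 8 + 20 = 28)
((-Q(-112) + R(268, 160)) + ((121/65 - 24/140)*Z - 88)) + 185678 = ((-1*28 + 268) + ((121/65 - 24/140)*(-238) - 88)) + 185678 = ((-28 + 268) + ((121*(1/65) - 24*1/140)*(-238) - 88)) + 185678 = (240 + ((121/65 - 6/35)*(-238) - 88)) + 185678 = (240 + ((769/455)*(-238) - 88)) + 185678 = (240 + (-26146/65 - 88)) + 185678 = (240 - 31866/65) + 185678 = -16266/65 + 185678 = 12052804/65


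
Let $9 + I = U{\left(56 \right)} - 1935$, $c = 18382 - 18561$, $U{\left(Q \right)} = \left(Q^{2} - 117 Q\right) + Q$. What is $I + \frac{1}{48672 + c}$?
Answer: $- \frac{257206871}{48493} \approx -5304.0$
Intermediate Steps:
$U{\left(Q \right)} = Q^{2} - 116 Q$
$c = -179$ ($c = 18382 - 18561 = -179$)
$I = -5304$ ($I = -9 + \left(56 \left(-116 + 56\right) - 1935\right) = -9 + \left(56 \left(-60\right) - 1935\right) = -9 - 5295 = -5304$)
$I + \frac{1}{48672 + c} = -5304 + \frac{1}{48672 - 179} = -5304 + \frac{1}{48493} = - \frac{257206871}{48493}$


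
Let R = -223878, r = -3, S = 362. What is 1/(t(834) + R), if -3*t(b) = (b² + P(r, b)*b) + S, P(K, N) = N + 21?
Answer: -3/2080622 ≈ -1.4419e-6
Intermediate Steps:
P(K, N) = 21 + N
t(b) = -362/3 - b²/3 - b*(21 + b)/3 (t(b) = -((b² + (21 + b)*b) + 362)/3 = -((b² + b*(21 + b)) + 362)/3 = -(362 + b² + b*(21 + b))/3 = -362/3 - b²/3 - b*(21 + b)/3)
1/(t(834) + R) = 1/((-362/3 - ⅓*834² - ⅓*834*(21 + 834)) - 223878) = 1/((-362/3 - ⅓*695556 - ⅓*834*855) - 223878) = 1/((-362/3 - 231852 - 237690) - 223878) = 1/(-1408988/3 - 223878) = 1/(-2080622/3) = -3/2080622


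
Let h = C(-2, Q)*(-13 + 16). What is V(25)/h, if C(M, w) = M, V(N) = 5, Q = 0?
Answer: -⅚ ≈ -0.83333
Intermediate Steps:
h = -6 (h = -2*(-13 + 16) = -2*3 = -6)
V(25)/h = 5/(-6) = 5*(-⅙) = -⅚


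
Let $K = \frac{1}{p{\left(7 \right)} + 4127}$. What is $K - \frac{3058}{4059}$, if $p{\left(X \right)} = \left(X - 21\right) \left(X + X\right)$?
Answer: $- \frac{1092449}{1450539} \approx -0.75313$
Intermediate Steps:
$p{\left(X \right)} = 2 X \left(-21 + X\right)$ ($p{\left(X \right)} = \left(-21 + X\right) 2 X = 2 X \left(-21 + X\right)$)
$K = \frac{1}{3931}$ ($K = \frac{1}{2 \cdot 7 \left(-21 + 7\right) + 4127} = \frac{1}{2 \cdot 7 \left(-14\right) + 4127} = \frac{1}{-196 + 4127} = \frac{1}{3931} \approx 0.00025439$)
$K - \frac{3058}{4059} = \frac{1}{3931} - \frac{3058}{4059} = \frac{1}{3931} - 3058 \cdot \frac{1}{4059} = \frac{1}{3931} - \frac{278}{369} = - \frac{1092449}{1450539}$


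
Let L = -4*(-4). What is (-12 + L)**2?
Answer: 16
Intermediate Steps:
L = 16
(-12 + L)**2 = (-12 + 16)**2 = 4**2 = 16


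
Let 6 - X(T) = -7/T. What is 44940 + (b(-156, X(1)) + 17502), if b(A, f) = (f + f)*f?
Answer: 62780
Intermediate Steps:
X(T) = 6 + 7/T (X(T) = 6 - (-7)/T = 6 + 7/T)
b(A, f) = 2*f² (b(A, f) = (2*f)*f = 2*f²)
44940 + (b(-156, X(1)) + 17502) = 44940 + (2*(6 + 7/1)² + 17502) = 44940 + (2*(6 + 7*1)² + 17502) = 44940 + (2*(6 + 7)² + 17502) = 44940 + (2*13² + 17502) = 44940 + (2*169 + 17502) = 44940 + (338 + 17502) = 44940 + 17840 = 62780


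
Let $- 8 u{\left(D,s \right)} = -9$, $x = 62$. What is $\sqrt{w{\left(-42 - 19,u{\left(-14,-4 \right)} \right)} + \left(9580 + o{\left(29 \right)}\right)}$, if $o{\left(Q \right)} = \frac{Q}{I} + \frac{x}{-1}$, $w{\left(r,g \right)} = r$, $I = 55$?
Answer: $\frac{6 \sqrt{794695}}{55} \approx 97.25$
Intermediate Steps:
$u{\left(D,s \right)} = \frac{9}{8}$ ($u{\left(D,s \right)} = \left(- \frac{1}{8}\right) \left(-9\right) = \frac{9}{8}$)
$o{\left(Q \right)} = -62 + \frac{Q}{55}$ ($o{\left(Q \right)} = \frac{Q}{55} + \frac{62}{-1} = Q \frac{1}{55} + 62 \left(-1\right) = \frac{Q}{55} - 62 = -62 + \frac{Q}{55}$)
$\sqrt{w{\left(-42 - 19,u{\left(-14,-4 \right)} \right)} + \left(9580 + o{\left(29 \right)}\right)} = \sqrt{\left(-42 - 19\right) + \left(9580 + \left(-62 + \frac{1}{55} \cdot 29\right)\right)} = \sqrt{\left(-42 - 19\right) + \left(9580 + \left(-62 + \frac{29}{55}\right)\right)} = \sqrt{-61 + \left(9580 - \frac{3381}{55}\right)} = \sqrt{-61 + \frac{523519}{55}} = \sqrt{\frac{520164}{55}} = \frac{6 \sqrt{794695}}{55}$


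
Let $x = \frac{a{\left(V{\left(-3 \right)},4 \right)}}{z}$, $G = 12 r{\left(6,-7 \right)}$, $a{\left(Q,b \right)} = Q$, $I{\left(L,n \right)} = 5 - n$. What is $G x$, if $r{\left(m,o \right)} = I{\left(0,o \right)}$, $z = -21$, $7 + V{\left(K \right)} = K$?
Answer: $\frac{480}{7} \approx 68.571$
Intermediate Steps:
$V{\left(K \right)} = -7 + K$
$r{\left(m,o \right)} = 5 - o$
$G = 144$ ($G = 12 \left(5 - -7\right) = 12 \left(5 + 7\right) = 12 \cdot 12 = 144$)
$x = \frac{10}{21}$ ($x = \frac{-7 - 3}{-21} = \left(-10\right) \left(- \frac{1}{21}\right) = \frac{10}{21} \approx 0.47619$)
$G x = 144 \cdot \frac{10}{21} = \frac{480}{7}$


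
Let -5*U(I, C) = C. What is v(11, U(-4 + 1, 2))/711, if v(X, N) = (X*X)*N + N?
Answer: -244/3555 ≈ -0.068636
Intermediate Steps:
U(I, C) = -C/5
v(X, N) = N + N*X**2 (v(X, N) = X**2*N + N = N*X**2 + N = N + N*X**2)
v(11, U(-4 + 1, 2))/711 = ((-1/5*2)*(1 + 11**2))/711 = -2*(1 + 121)/5*(1/711) = -2/5*122*(1/711) = -244/5*1/711 = -244/3555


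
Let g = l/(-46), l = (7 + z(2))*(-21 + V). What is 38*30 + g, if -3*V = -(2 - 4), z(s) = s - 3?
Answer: 26285/23 ≈ 1142.8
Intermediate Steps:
z(s) = -3 + s
V = -⅔ (V = -(-1)*(2 - 4)/3 = -(-1)*(-2)/3 = -⅓*2 = -⅔ ≈ -0.66667)
l = -130 (l = (7 + (-3 + 2))*(-21 - ⅔) = (7 - 1)*(-65/3) = 6*(-65/3) = -130)
g = 65/23 (g = -130/(-46) = -130*(-1/46) = 65/23 ≈ 2.8261)
38*30 + g = 38*30 + 65/23 = 1140 + 65/23 = 26285/23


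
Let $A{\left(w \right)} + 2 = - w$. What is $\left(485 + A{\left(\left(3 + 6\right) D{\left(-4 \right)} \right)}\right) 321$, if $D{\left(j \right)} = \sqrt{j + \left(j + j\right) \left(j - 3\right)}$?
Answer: $155043 - 5778 \sqrt{13} \approx 1.3421 \cdot 10^{5}$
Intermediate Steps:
$D{\left(j \right)} = \sqrt{j + 2 j \left(-3 + j\right)}$
$A{\left(w \right)} = -2 - w$
$\left(485 + A{\left(\left(3 + 6\right) D{\left(-4 \right)} \right)}\right) 321 = \left(485 - \left(2 + \left(3 + 6\right) \sqrt{- 4 \left(-5 + 2 \left(-4\right)\right)}\right)\right) 321 = \left(485 - \left(2 + 9 \sqrt{- 4 \left(-5 - 8\right)}\right)\right) 321 = \left(485 - \left(2 + 9 \sqrt{\left(-4\right) \left(-13\right)}\right)\right) 321 = \left(485 - \left(2 + 9 \sqrt{52}\right)\right) 321 = \left(485 - \left(2 + 9 \cdot 2 \sqrt{13}\right)\right) 321 = \left(485 - \left(2 + 18 \sqrt{13}\right)\right) 321 = \left(483 - 18 \sqrt{13}\right) 321 = 155043 - 5778 \sqrt{13}$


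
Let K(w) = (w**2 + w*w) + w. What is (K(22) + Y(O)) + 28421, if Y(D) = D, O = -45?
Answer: 29366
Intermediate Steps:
K(w) = w + 2*w**2 (K(w) = (w**2 + w**2) + w = 2*w**2 + w = w + 2*w**2)
(K(22) + Y(O)) + 28421 = (22*(1 + 2*22) - 45) + 28421 = (22*(1 + 44) - 45) + 28421 = (22*45 - 45) + 28421 = (990 - 45) + 28421 = 945 + 28421 = 29366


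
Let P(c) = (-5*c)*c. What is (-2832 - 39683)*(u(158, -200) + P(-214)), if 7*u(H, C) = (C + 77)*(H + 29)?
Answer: 69123480415/7 ≈ 9.8748e+9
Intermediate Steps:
u(H, C) = (29 + H)*(77 + C)/7 (u(H, C) = ((C + 77)*(H + 29))/7 = ((77 + C)*(29 + H))/7 = ((29 + H)*(77 + C))/7 = (29 + H)*(77 + C)/7)
P(c) = -5*c²
(-2832 - 39683)*(u(158, -200) + P(-214)) = (-2832 - 39683)*((319 + 11*158 + (29/7)*(-200) + (⅐)*(-200)*158) - 5*(-214)²) = -42515*((319 + 1738 - 5800/7 - 31600/7) - 5*45796) = -42515*(-23001/7 - 228980) = -42515*(-1625861/7) = 69123480415/7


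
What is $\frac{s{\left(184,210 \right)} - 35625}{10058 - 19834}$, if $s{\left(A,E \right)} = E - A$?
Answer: $\frac{35599}{9776} \approx 3.6415$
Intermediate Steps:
$\frac{s{\left(184,210 \right)} - 35625}{10058 - 19834} = \frac{\left(210 - 184\right) - 35625}{10058 - 19834} = \frac{\left(210 - 184\right) - 35625}{-9776} = \left(26 - 35625\right) \left(- \frac{1}{9776}\right) = \left(-35599\right) \left(- \frac{1}{9776}\right) = \frac{35599}{9776}$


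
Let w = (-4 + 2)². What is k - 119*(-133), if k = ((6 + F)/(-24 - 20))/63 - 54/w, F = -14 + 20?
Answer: 7305835/462 ≈ 15814.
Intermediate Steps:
F = 6
w = 4 (w = (-2)² = 4)
k = -6239/462 (k = ((6 + 6)/(-24 - 20))/63 - 54/4 = (12/(-44))*(1/63) - 54*¼ = (12*(-1/44))*(1/63) - 27/2 = -3/11*1/63 - 27/2 = -1/231 - 27/2 = -6239/462 ≈ -13.504)
k - 119*(-133) = -6239/462 - 119*(-133) = -6239/462 + 15827 = 7305835/462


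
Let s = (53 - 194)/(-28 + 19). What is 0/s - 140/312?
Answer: -35/78 ≈ -0.44872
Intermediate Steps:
s = 47/3 (s = -141/(-9) = -141*(-⅑) = 47/3 ≈ 15.667)
0/s - 140/312 = 0/(47/3) - 140/312 = 0*(3/47) - 140*1/312 = 0 - 35/78 = -35/78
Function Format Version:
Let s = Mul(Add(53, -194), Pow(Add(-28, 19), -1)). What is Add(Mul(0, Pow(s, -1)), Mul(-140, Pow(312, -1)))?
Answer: Rational(-35, 78) ≈ -0.44872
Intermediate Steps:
s = Rational(47, 3) (s = Mul(-141, Pow(-9, -1)) = Mul(-141, Rational(-1, 9)) = Rational(47, 3) ≈ 15.667)
Add(Mul(0, Pow(s, -1)), Mul(-140, Pow(312, -1))) = Add(Mul(0, Pow(Rational(47, 3), -1)), Mul(-140, Pow(312, -1))) = Add(Mul(0, Rational(3, 47)), Mul(-140, Rational(1, 312))) = Add(0, Rational(-35, 78)) = Rational(-35, 78)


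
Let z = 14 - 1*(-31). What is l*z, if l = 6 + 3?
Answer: 405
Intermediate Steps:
l = 9
z = 45 (z = 14 + 31 = 45)
l*z = 9*45 = 405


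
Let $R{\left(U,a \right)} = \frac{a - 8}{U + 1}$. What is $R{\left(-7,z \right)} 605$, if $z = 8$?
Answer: $0$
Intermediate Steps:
$R{\left(U,a \right)} = \frac{-8 + a}{1 + U}$
$R{\left(-7,z \right)} 605 = \frac{-8 + 8}{1 - 7} \cdot 605 = \frac{1}{-6} \cdot 0 \cdot 605 = \left(- \frac{1}{6}\right) 0 \cdot 605 = 0 \cdot 605 = 0$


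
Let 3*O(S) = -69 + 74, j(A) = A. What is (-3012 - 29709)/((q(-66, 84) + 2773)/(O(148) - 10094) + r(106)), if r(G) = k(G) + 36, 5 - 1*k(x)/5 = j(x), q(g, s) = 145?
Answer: 990693717/14208667 ≈ 69.725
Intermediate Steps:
k(x) = 25 - 5*x
O(S) = 5/3 (O(S) = (-69 + 74)/3 = (⅓)*5 = 5/3)
r(G) = 61 - 5*G (r(G) = (25 - 5*G) + 36 = 61 - 5*G)
(-3012 - 29709)/((q(-66, 84) + 2773)/(O(148) - 10094) + r(106)) = (-3012 - 29709)/((145 + 2773)/(5/3 - 10094) + (61 - 5*106)) = -32721/(2918/(-30277/3) + (61 - 530)) = -32721/(2918*(-3/30277) - 469) = -32721/(-8754/30277 - 469) = -32721/(-14208667/30277) = -32721*(-30277/14208667) = 990693717/14208667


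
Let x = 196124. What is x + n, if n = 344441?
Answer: 540565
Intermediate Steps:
x + n = 196124 + 344441 = 540565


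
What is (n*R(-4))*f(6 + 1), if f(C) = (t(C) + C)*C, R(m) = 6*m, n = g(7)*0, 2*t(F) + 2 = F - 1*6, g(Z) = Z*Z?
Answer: 0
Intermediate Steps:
g(Z) = Z²
t(F) = -4 + F/2 (t(F) = -1 + (F - 1*6)/2 = -1 + (F - 6)/2 = -1 + (-6 + F)/2 = -1 + (-3 + F/2) = -4 + F/2)
n = 0 (n = 7²*0 = 49*0 = 0)
f(C) = C*(-4 + 3*C/2) (f(C) = ((-4 + C/2) + C)*C = (-4 + 3*C/2)*C = C*(-4 + 3*C/2))
(n*R(-4))*f(6 + 1) = (0*(6*(-4)))*((6 + 1)*(-8 + 3*(6 + 1))/2) = (0*(-24))*((½)*7*(-8 + 3*7)) = 0*((½)*7*(-8 + 21)) = 0*((½)*7*13) = 0*(91/2) = 0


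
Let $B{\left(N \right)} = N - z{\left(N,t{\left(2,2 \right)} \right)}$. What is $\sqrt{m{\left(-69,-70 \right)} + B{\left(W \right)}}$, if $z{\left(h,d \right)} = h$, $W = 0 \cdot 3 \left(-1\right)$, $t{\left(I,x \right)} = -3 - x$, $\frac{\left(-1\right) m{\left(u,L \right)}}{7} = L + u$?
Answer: $\sqrt{973} \approx 31.193$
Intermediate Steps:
$m{\left(u,L \right)} = - 7 L - 7 u$ ($m{\left(u,L \right)} = - 7 \left(L + u\right) = - 7 L - 7 u$)
$W = 0$ ($W = 0 \left(-1\right) = 0$)
$B{\left(N \right)} = 0$ ($B{\left(N \right)} = N - N = 0$)
$\sqrt{m{\left(-69,-70 \right)} + B{\left(W \right)}} = \sqrt{\left(\left(-7\right) \left(-70\right) - -483\right) + 0} = \sqrt{\left(490 + 483\right) + 0} = \sqrt{973 + 0} = \sqrt{973}$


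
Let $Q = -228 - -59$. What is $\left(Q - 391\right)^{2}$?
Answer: $313600$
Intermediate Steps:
$Q = -169$ ($Q = -228 + 59 = -169$)
$\left(Q - 391\right)^{2} = \left(-169 - 391\right)^{2} = \left(-560\right)^{2} = 313600$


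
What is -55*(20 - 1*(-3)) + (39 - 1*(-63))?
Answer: -1163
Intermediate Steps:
-55*(20 - 1*(-3)) + (39 - 1*(-63)) = -55*(20 + 3) + (39 + 63) = -55*23 + 102 = -1265 + 102 = -1163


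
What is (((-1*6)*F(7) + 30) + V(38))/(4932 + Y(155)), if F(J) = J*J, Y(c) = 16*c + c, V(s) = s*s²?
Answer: 54608/7567 ≈ 7.2166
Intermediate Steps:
V(s) = s³
Y(c) = 17*c
F(J) = J²
(((-1*6)*F(7) + 30) + V(38))/(4932 + Y(155)) = ((-1*6*7² + 30) + 38³)/(4932 + 17*155) = ((-6*49 + 30) + 54872)/(4932 + 2635) = ((-294 + 30) + 54872)/7567 = (-264 + 54872)*(1/7567) = 54608*(1/7567) = 54608/7567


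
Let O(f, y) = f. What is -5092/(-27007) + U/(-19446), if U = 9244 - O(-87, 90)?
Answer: -21854755/75025446 ≈ -0.29130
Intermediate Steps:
U = 9331 (U = 9244 - 1*(-87) = 9244 + 87 = 9331)
-5092/(-27007) + U/(-19446) = -5092/(-27007) + 9331/(-19446) = -5092*(-1/27007) + 9331*(-1/19446) = 5092/27007 - 1333/2778 = -21854755/75025446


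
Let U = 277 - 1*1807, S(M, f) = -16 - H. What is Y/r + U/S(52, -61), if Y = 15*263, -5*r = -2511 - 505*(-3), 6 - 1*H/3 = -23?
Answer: 1185185/34196 ≈ 34.659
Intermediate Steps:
H = 87 (H = 18 - 3*(-23) = 18 + 69 = 87)
S(M, f) = -103 (S(M, f) = -16 - 1*87 = -16 - 87 = -103)
U = -1530 (U = 277 - 1807 = -1530)
r = 996/5 (r = -(-2511 - 505*(-3))/5 = -(-2511 - 1*(-1515))/5 = -(-2511 + 1515)/5 = -⅕*(-996) = 996/5 ≈ 199.20)
Y = 3945
Y/r + U/S(52, -61) = 3945/(996/5) - 1530/(-103) = 3945*(5/996) - 1530*(-1/103) = 6575/332 + 1530/103 = 1185185/34196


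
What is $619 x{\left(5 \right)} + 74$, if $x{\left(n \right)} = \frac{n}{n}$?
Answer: $693$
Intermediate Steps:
$x{\left(n \right)} = 1$
$619 x{\left(5 \right)} + 74 = 619 \cdot 1 + 74 = 619 + 74 = 693$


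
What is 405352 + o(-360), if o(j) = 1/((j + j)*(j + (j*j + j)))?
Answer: 37614071347199/92793600 ≈ 4.0535e+5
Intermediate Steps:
o(j) = 1/(2*j*(j² + 2*j)) (o(j) = 1/((2*j)*(j + (j² + j))) = 1/((2*j)*(j + (j + j²))) = 1/((2*j)*(j² + 2*j)) = 1/(2*j*(j² + 2*j)))
405352 + o(-360) = 405352 + (½)/((-360)²*(2 - 360)) = 405352 + (½)*(1/129600)/(-358) = 405352 + (½)*(1/129600)*(-1/358) = 405352 - 1/92793600 = 37614071347199/92793600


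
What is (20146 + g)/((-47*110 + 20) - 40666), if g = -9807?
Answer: -10339/45816 ≈ -0.22566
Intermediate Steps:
(20146 + g)/((-47*110 + 20) - 40666) = (20146 - 9807)/((-47*110 + 20) - 40666) = 10339/((-5170 + 20) - 40666) = 10339/(-5150 - 40666) = 10339/(-45816) = 10339*(-1/45816) = -10339/45816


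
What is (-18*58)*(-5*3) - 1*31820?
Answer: -16160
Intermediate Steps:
(-18*58)*(-5*3) - 1*31820 = -1044*(-15) - 31820 = 15660 - 31820 = -16160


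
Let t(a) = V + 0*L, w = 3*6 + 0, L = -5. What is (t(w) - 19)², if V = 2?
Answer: 289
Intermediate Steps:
w = 18 (w = 18 + 0 = 18)
t(a) = 2 (t(a) = 2 + 0*(-5) = 2 + 0 = 2)
(t(w) - 19)² = (2 - 19)² = (-17)² = 289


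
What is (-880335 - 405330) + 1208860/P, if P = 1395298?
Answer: -896942297155/697649 ≈ -1.2857e+6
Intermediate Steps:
(-880335 - 405330) + 1208860/P = (-880335 - 405330) + 1208860/1395298 = -1285665 + 1208860*(1/1395298) = -1285665 + 604430/697649 = -896942297155/697649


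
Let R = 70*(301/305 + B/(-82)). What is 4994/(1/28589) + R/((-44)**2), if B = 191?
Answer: 691299984635165/4841936 ≈ 1.4277e+8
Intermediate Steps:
R = -235011/2501 (R = 70*(301/305 + 191/(-82)) = 70*(301*(1/305) + 191*(-1/82)) = 70*(301/305 - 191/82) = 70*(-33573/25010) = -235011/2501 ≈ -93.967)
4994/(1/28589) + R/((-44)**2) = 4994/(1/28589) - 235011/(2501*((-44)**2)) = 4994/(1/28589) - 235011/2501/1936 = 4994*28589 - 235011/2501*1/1936 = 142773466 - 235011/4841936 = 691299984635165/4841936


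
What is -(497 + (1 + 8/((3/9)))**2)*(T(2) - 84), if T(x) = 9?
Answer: 84150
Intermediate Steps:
-(497 + (1 + 8/((3/9)))**2)*(T(2) - 84) = -(497 + (1 + 8/((3/9)))**2)*(9 - 84) = -(497 + (1 + 8/((3*(1/9))))**2)*(-75) = -(497 + (1 + 8/(1/3))**2)*(-75) = -(497 + (1 + 8*3)**2)*(-75) = -(497 + (1 + 24)**2)*(-75) = -(497 + 25**2)*(-75) = -(497 + 625)*(-75) = -1122*(-75) = -1*(-84150) = 84150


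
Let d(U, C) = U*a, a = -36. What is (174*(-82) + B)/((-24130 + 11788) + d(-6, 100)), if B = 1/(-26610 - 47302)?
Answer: 1054576417/896256912 ≈ 1.1766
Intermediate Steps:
B = -1/73912 (B = 1/(-73912) = -1/73912 ≈ -1.3530e-5)
d(U, C) = -36*U (d(U, C) = U*(-36) = -36*U)
(174*(-82) + B)/((-24130 + 11788) + d(-6, 100)) = (174*(-82) - 1/73912)/((-24130 + 11788) - 36*(-6)) = (-14268 - 1/73912)/(-12342 + 216) = -1054576417/73912/(-12126) = -1054576417/73912*(-1/12126) = 1054576417/896256912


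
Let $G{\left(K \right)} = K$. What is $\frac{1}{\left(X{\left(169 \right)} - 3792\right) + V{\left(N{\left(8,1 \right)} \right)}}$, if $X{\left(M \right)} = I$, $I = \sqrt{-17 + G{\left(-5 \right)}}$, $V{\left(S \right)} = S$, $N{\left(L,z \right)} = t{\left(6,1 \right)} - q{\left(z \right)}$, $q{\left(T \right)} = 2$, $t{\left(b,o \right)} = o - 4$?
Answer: $- \frac{3797}{14417231} - \frac{i \sqrt{22}}{14417231} \approx -0.00026337 - 3.2533 \cdot 10^{-7} i$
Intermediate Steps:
$t{\left(b,o \right)} = -4 + o$
$N{\left(L,z \right)} = -5$ ($N{\left(L,z \right)} = \left(-4 + 1\right) - 2 = -3 - 2 = -5$)
$I = i \sqrt{22}$ ($I = \sqrt{-17 - 5} = \sqrt{-22} = i \sqrt{22} \approx 4.6904 i$)
$X{\left(M \right)} = i \sqrt{22}$
$\frac{1}{\left(X{\left(169 \right)} - 3792\right) + V{\left(N{\left(8,1 \right)} \right)}} = \frac{1}{\left(i \sqrt{22} - 3792\right) - 5} = \frac{1}{\left(-3792 + i \sqrt{22}\right) - 5} = \frac{1}{-3797 + i \sqrt{22}}$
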